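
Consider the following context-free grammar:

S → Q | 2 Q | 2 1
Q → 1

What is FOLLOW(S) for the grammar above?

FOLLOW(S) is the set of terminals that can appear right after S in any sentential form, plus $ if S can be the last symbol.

We compute FOLLOW(S) using the standard algorithm.
FOLLOW(S) starts with {$}.
FIRST(Q) = {1}
FIRST(S) = {1, 2}
FOLLOW(Q) = {$}
FOLLOW(S) = {$}
Therefore, FOLLOW(S) = {$}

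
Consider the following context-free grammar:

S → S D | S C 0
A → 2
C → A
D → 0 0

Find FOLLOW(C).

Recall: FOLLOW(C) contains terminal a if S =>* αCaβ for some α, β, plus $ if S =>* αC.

We compute FOLLOW(C) using the standard algorithm.
FOLLOW(S) starts with {$}.
FIRST(A) = {2}
FIRST(C) = {2}
FIRST(D) = {0}
FIRST(S) = {}
FOLLOW(A) = {0}
FOLLOW(C) = {0}
FOLLOW(D) = {$, 0, 2}
FOLLOW(S) = {$, 0, 2}
Therefore, FOLLOW(C) = {0}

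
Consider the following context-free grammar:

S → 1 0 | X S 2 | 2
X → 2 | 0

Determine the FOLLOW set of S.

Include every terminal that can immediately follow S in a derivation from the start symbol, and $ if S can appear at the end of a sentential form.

We compute FOLLOW(S) using the standard algorithm.
FOLLOW(S) starts with {$}.
FIRST(S) = {0, 1, 2}
FIRST(X) = {0, 2}
FOLLOW(S) = {$, 2}
FOLLOW(X) = {0, 1, 2}
Therefore, FOLLOW(S) = {$, 2}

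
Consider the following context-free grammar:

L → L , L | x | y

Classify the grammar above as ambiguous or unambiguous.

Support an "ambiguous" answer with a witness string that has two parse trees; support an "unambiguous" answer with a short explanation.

Ambiguous - the string 'y , x , x , x , y' has two distinct parse trees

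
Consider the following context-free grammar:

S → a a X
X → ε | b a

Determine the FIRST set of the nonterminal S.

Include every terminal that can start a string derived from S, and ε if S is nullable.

We compute FIRST(S) using the standard algorithm.
FIRST(S) = {a}
FIRST(X) = {b, ε}
Therefore, FIRST(S) = {a}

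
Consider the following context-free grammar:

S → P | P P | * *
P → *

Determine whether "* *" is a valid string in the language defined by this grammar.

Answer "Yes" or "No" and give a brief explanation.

Yes - a valid derivation exists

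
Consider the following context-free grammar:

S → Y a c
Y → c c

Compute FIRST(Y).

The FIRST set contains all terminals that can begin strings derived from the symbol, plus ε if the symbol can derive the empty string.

We compute FIRST(Y) using the standard algorithm.
FIRST(S) = {c}
FIRST(Y) = {c}
Therefore, FIRST(Y) = {c}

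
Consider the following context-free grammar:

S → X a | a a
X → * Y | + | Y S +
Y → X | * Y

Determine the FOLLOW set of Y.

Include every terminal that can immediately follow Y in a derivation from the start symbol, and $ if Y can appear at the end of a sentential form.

We compute FOLLOW(Y) using the standard algorithm.
FOLLOW(S) starts with {$}.
FIRST(S) = {*, +, a}
FIRST(X) = {*, +}
FIRST(Y) = {*, +}
FOLLOW(S) = {$, +}
FOLLOW(X) = {*, +, a}
FOLLOW(Y) = {*, +, a}
Therefore, FOLLOW(Y) = {*, +, a}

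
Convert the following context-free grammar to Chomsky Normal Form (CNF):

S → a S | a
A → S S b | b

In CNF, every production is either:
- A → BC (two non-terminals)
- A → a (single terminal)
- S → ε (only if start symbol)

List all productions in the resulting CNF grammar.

TA → a; S → a; TB → b; A → b; S → TA S; A → S X0; X0 → S TB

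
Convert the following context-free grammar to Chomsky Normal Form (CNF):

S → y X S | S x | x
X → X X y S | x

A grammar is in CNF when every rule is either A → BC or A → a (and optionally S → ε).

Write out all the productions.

TY → y; TX → x; S → x; X → x; S → TY X0; X0 → X S; S → S TX; X → X X1; X1 → X X2; X2 → TY S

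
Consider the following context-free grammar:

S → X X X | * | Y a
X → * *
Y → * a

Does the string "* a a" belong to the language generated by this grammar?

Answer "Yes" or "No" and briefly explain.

Yes - a valid derivation exists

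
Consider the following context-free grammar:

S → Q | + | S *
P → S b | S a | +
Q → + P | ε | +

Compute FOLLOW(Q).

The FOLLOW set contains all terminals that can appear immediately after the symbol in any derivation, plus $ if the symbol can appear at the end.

We compute FOLLOW(Q) using the standard algorithm.
FOLLOW(S) starts with {$}.
FIRST(P) = {*, +, a, b}
FIRST(Q) = {+, ε}
FIRST(S) = {*, +, ε}
FOLLOW(P) = {$, *, a, b}
FOLLOW(Q) = {$, *, a, b}
FOLLOW(S) = {$, *, a, b}
Therefore, FOLLOW(Q) = {$, *, a, b}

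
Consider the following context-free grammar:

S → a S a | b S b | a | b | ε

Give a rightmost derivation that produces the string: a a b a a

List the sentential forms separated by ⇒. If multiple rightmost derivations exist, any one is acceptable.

S ⇒ a S a ⇒ a a S a a ⇒ a a b a a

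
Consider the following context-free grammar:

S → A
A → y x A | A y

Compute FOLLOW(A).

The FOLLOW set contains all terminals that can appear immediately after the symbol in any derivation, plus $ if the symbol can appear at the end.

We compute FOLLOW(A) using the standard algorithm.
FOLLOW(S) starts with {$}.
FIRST(A) = {y}
FIRST(S) = {y}
FOLLOW(A) = {$, y}
FOLLOW(S) = {$}
Therefore, FOLLOW(A) = {$, y}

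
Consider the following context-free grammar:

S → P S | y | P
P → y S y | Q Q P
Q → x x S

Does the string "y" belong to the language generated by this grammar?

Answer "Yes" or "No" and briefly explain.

Yes - a valid derivation exists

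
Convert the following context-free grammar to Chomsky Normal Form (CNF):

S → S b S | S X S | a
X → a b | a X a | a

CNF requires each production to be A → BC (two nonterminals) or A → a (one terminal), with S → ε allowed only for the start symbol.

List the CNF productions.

TB → b; S → a; TA → a; X → a; S → S X0; X0 → TB S; S → S X1; X1 → X S; X → TA TB; X → TA X2; X2 → X TA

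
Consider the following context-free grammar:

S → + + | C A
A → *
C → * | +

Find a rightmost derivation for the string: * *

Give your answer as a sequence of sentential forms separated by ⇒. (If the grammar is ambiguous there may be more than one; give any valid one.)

S ⇒ C A ⇒ C * ⇒ * *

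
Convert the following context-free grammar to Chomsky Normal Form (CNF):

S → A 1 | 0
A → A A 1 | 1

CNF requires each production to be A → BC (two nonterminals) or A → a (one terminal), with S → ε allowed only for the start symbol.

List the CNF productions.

T1 → 1; S → 0; A → 1; S → A T1; A → A X0; X0 → A T1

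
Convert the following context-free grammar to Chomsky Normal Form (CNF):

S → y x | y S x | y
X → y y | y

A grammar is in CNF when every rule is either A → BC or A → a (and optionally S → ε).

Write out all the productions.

TY → y; TX → x; S → y; X → y; S → TY TX; S → TY X0; X0 → S TX; X → TY TY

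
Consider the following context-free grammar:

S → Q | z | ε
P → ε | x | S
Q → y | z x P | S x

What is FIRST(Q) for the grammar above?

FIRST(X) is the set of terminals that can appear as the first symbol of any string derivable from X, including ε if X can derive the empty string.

We compute FIRST(Q) using the standard algorithm.
FIRST(P) = {x, y, z, ε}
FIRST(Q) = {x, y, z}
FIRST(S) = {x, y, z, ε}
Therefore, FIRST(Q) = {x, y, z}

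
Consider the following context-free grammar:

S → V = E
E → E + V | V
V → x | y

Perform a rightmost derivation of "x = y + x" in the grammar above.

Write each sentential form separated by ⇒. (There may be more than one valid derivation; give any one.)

S ⇒ V = E ⇒ V = E + V ⇒ V = E + x ⇒ V = V + x ⇒ V = y + x ⇒ x = y + x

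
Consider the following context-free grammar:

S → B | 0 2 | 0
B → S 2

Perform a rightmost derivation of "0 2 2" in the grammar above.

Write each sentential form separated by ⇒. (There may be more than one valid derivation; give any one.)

S ⇒ B ⇒ S 2 ⇒ 0 2 2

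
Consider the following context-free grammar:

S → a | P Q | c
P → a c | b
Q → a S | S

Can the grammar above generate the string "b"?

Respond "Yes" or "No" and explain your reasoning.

No - no valid derivation exists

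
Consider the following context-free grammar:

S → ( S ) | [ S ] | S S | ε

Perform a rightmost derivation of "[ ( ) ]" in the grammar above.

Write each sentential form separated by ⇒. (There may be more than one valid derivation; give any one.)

S ⇒ [ S ] ⇒ [ ( S ) ] ⇒ [ ( ) ]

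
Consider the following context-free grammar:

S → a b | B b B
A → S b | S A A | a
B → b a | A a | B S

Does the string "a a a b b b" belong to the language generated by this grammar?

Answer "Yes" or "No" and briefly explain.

No - no valid derivation exists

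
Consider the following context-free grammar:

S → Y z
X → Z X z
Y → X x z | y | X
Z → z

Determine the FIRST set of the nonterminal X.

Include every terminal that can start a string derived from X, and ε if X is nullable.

We compute FIRST(X) using the standard algorithm.
FIRST(S) = {y, z}
FIRST(X) = {z}
FIRST(Y) = {y, z}
FIRST(Z) = {z}
Therefore, FIRST(X) = {z}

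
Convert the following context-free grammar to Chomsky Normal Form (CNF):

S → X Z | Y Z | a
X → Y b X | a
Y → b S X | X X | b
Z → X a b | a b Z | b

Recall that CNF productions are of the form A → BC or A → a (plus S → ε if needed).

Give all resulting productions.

S → a; TB → b; X → a; Y → b; TA → a; Z → b; S → X Z; S → Y Z; X → Y X0; X0 → TB X; Y → TB X1; X1 → S X; Y → X X; Z → X X2; X2 → TA TB; Z → TA X3; X3 → TB Z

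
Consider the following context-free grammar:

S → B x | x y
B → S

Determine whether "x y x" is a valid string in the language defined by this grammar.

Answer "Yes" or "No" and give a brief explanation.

Yes - a valid derivation exists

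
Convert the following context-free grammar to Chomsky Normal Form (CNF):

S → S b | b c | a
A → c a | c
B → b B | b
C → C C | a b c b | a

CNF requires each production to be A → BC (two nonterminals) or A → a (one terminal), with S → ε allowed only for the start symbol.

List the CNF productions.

TB → b; TC → c; S → a; TA → a; A → c; B → b; C → a; S → S TB; S → TB TC; A → TC TA; B → TB B; C → C C; C → TA X0; X0 → TB X1; X1 → TC TB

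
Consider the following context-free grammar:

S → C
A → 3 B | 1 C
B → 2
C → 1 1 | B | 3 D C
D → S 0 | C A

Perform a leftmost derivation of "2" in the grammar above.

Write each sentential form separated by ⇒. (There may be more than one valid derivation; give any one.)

S ⇒ C ⇒ B ⇒ 2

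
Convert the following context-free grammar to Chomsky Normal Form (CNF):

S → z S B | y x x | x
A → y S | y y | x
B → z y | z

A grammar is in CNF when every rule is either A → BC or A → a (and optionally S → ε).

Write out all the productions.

TZ → z; TY → y; TX → x; S → x; A → x; B → z; S → TZ X0; X0 → S B; S → TY X1; X1 → TX TX; A → TY S; A → TY TY; B → TZ TY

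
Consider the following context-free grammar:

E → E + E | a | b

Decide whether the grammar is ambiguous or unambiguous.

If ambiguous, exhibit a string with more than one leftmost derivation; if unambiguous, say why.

Ambiguous - the string 'a + a + a + b + a' has two distinct leftmost derivations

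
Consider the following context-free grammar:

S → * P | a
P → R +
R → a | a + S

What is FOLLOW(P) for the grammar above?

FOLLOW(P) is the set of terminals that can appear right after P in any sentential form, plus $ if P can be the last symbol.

We compute FOLLOW(P) using the standard algorithm.
FOLLOW(S) starts with {$}.
FIRST(P) = {a}
FIRST(R) = {a}
FIRST(S) = {*, a}
FOLLOW(P) = {$, +}
FOLLOW(R) = {+}
FOLLOW(S) = {$, +}
Therefore, FOLLOW(P) = {$, +}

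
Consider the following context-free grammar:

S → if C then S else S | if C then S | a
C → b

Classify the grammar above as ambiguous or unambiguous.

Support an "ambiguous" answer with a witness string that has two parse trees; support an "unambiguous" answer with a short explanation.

Ambiguous - the string 'if b then if b then a else a' has two distinct parse trees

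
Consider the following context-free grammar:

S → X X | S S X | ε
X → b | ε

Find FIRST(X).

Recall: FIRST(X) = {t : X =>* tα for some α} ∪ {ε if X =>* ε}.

We compute FIRST(X) using the standard algorithm.
FIRST(S) = {b, ε}
FIRST(X) = {b, ε}
Therefore, FIRST(X) = {b, ε}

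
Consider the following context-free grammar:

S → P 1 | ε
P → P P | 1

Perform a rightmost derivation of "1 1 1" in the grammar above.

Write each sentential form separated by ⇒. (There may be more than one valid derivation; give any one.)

S ⇒ P 1 ⇒ P P 1 ⇒ P 1 1 ⇒ 1 1 1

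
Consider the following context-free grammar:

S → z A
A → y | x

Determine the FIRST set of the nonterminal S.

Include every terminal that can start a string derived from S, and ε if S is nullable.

We compute FIRST(S) using the standard algorithm.
FIRST(A) = {x, y}
FIRST(S) = {z}
Therefore, FIRST(S) = {z}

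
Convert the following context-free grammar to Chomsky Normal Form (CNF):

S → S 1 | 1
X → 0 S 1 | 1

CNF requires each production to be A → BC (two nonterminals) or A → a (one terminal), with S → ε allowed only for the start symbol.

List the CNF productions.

T1 → 1; S → 1; T0 → 0; X → 1; S → S T1; X → T0 X0; X0 → S T1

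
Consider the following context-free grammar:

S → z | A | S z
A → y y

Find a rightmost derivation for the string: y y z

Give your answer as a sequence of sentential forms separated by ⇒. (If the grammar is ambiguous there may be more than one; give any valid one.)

S ⇒ S z ⇒ A z ⇒ y y z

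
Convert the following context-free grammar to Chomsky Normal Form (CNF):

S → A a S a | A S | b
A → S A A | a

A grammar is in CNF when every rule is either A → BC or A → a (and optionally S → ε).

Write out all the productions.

TA → a; S → b; A → a; S → A X0; X0 → TA X1; X1 → S TA; S → A S; A → S X2; X2 → A A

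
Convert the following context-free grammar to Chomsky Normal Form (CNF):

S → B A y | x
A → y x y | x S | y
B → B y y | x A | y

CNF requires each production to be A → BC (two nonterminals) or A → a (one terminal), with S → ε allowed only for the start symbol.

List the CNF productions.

TY → y; S → x; TX → x; A → y; B → y; S → B X0; X0 → A TY; A → TY X1; X1 → TX TY; A → TX S; B → B X2; X2 → TY TY; B → TX A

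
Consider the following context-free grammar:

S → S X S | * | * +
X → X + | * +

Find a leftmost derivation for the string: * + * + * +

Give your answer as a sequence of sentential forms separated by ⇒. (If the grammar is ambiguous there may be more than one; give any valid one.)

S ⇒ S X S ⇒ * + X S ⇒ * + * + S ⇒ * + * + * +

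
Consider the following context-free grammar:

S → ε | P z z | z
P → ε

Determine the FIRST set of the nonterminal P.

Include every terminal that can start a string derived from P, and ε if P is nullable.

We compute FIRST(P) using the standard algorithm.
FIRST(P) = {ε}
FIRST(S) = {z, ε}
Therefore, FIRST(P) = {ε}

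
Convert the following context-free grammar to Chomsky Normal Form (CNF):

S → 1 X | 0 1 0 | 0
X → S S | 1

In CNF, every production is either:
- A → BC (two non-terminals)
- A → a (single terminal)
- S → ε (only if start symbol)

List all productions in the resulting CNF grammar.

T1 → 1; T0 → 0; S → 0; X → 1; S → T1 X; S → T0 X0; X0 → T1 T0; X → S S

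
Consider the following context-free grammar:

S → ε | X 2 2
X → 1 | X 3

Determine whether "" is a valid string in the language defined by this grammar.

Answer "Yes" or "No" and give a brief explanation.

Yes - a valid derivation exists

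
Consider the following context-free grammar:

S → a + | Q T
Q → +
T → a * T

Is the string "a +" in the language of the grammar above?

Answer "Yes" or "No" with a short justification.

Yes - a valid derivation exists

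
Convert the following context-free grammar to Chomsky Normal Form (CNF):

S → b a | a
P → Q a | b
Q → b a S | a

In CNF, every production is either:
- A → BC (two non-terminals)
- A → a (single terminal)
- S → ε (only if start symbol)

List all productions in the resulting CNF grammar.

TB → b; TA → a; S → a; P → b; Q → a; S → TB TA; P → Q TA; Q → TB X0; X0 → TA S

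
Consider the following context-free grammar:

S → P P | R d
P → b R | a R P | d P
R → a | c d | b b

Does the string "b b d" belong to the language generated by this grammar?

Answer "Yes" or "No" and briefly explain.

Yes - a valid derivation exists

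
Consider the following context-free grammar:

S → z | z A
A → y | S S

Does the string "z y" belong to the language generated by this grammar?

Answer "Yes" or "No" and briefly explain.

Yes - a valid derivation exists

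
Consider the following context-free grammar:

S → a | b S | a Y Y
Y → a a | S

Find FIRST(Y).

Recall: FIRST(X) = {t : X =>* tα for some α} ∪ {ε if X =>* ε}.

We compute FIRST(Y) using the standard algorithm.
FIRST(S) = {a, b}
FIRST(Y) = {a, b}
Therefore, FIRST(Y) = {a, b}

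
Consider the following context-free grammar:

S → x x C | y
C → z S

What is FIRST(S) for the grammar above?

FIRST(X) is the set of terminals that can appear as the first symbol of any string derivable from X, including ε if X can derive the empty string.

We compute FIRST(S) using the standard algorithm.
FIRST(C) = {z}
FIRST(S) = {x, y}
Therefore, FIRST(S) = {x, y}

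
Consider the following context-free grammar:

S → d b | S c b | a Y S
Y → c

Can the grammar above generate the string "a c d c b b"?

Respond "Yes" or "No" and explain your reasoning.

No - no valid derivation exists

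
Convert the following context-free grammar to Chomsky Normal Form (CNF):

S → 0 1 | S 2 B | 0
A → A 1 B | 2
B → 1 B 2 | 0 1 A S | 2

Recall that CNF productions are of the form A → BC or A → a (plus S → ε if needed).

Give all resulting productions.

T0 → 0; T1 → 1; T2 → 2; S → 0; A → 2; B → 2; S → T0 T1; S → S X0; X0 → T2 B; A → A X1; X1 → T1 B; B → T1 X2; X2 → B T2; B → T0 X3; X3 → T1 X4; X4 → A S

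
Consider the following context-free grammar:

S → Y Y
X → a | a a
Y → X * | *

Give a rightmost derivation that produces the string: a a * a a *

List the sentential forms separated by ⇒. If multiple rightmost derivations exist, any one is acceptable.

S ⇒ Y Y ⇒ Y X * ⇒ Y a a * ⇒ X * a a * ⇒ a a * a a *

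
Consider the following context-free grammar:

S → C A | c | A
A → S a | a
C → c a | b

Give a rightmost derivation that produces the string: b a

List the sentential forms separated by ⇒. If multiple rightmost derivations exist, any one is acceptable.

S ⇒ C A ⇒ C a ⇒ b a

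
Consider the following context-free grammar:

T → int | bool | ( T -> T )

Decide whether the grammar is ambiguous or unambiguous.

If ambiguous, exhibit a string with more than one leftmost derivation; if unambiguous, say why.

Unambiguous - every string in the language has a unique leftmost derivation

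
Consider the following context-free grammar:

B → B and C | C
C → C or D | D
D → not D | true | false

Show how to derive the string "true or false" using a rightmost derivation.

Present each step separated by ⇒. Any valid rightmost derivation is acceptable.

B ⇒ C ⇒ C or D ⇒ C or false ⇒ D or false ⇒ true or false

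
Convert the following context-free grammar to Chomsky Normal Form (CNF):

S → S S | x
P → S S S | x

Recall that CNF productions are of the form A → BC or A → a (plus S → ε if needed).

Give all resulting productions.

S → x; P → x; S → S S; P → S X0; X0 → S S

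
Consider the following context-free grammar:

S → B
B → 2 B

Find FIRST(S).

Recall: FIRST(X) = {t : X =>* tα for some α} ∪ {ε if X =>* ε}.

We compute FIRST(S) using the standard algorithm.
FIRST(B) = {2}
FIRST(S) = {2}
Therefore, FIRST(S) = {2}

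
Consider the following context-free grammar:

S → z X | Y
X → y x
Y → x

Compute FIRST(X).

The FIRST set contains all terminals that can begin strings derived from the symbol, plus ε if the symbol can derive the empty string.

We compute FIRST(X) using the standard algorithm.
FIRST(S) = {x, z}
FIRST(X) = {y}
FIRST(Y) = {x}
Therefore, FIRST(X) = {y}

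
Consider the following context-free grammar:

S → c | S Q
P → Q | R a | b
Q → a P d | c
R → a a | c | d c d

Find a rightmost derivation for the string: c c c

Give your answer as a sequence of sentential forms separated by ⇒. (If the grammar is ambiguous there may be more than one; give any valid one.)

S ⇒ S Q ⇒ S c ⇒ S Q c ⇒ S c c ⇒ c c c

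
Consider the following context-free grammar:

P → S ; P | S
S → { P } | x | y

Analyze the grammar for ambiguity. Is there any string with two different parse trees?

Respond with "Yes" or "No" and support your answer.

No - the grammar is unambiguous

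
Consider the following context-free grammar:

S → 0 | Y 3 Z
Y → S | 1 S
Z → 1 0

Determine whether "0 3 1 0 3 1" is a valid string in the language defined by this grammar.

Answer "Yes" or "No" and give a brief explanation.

No - no valid derivation exists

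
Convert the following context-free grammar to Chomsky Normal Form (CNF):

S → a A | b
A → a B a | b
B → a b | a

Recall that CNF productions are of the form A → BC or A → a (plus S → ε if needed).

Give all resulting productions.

TA → a; S → b; A → b; TB → b; B → a; S → TA A; A → TA X0; X0 → B TA; B → TA TB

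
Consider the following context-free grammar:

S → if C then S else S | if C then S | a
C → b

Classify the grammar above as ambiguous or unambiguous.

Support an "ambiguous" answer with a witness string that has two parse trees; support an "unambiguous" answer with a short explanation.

Ambiguous - the string 'if b then if b then if b then a else a else a' has two distinct parse trees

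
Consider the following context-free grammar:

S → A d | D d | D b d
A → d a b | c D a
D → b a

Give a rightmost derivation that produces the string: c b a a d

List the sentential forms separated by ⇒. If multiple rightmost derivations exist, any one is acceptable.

S ⇒ A d ⇒ c D a d ⇒ c b a a d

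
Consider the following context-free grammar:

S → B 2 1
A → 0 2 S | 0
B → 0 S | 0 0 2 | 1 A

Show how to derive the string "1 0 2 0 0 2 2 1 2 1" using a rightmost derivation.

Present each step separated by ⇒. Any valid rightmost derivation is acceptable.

S ⇒ B 2 1 ⇒ 1 A 2 1 ⇒ 1 0 2 S 2 1 ⇒ 1 0 2 B 2 1 2 1 ⇒ 1 0 2 0 0 2 2 1 2 1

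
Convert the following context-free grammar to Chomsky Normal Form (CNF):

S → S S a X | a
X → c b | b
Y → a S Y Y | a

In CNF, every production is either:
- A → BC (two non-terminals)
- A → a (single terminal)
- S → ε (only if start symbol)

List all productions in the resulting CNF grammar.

TA → a; S → a; TC → c; TB → b; X → b; Y → a; S → S X0; X0 → S X1; X1 → TA X; X → TC TB; Y → TA X2; X2 → S X3; X3 → Y Y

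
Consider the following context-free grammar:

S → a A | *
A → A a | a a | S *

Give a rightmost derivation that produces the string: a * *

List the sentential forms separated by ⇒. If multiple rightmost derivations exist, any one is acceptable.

S ⇒ a A ⇒ a S * ⇒ a * *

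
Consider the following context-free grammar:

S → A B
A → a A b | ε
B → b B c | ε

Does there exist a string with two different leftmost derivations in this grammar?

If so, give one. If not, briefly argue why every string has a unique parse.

No - every string in the language has a unique leftmost derivation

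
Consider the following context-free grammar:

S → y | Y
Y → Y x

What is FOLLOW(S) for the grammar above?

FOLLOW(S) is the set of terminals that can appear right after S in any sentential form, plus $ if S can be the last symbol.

We compute FOLLOW(S) using the standard algorithm.
FOLLOW(S) starts with {$}.
FIRST(S) = {y}
FIRST(Y) = {}
FOLLOW(S) = {$}
FOLLOW(Y) = {$, x}
Therefore, FOLLOW(S) = {$}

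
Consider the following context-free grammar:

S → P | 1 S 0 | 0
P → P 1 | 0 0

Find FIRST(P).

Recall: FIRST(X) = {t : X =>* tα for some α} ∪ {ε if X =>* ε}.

We compute FIRST(P) using the standard algorithm.
FIRST(P) = {0}
FIRST(S) = {0, 1}
Therefore, FIRST(P) = {0}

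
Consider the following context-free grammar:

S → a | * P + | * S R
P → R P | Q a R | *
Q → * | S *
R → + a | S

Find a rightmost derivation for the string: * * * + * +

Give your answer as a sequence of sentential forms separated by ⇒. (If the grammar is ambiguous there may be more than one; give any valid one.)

S ⇒ * P + ⇒ * R P + ⇒ * R * + ⇒ * S * + ⇒ * * P + * + ⇒ * * * + * +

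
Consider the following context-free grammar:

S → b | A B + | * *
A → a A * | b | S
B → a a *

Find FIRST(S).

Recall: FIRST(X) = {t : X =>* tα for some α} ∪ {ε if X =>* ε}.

We compute FIRST(S) using the standard algorithm.
FIRST(A) = {*, a, b}
FIRST(B) = {a}
FIRST(S) = {*, a, b}
Therefore, FIRST(S) = {*, a, b}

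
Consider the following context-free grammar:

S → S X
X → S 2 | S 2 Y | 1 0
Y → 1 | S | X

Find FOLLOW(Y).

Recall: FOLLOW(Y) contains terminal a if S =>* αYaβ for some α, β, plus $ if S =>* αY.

We compute FOLLOW(Y) using the standard algorithm.
FOLLOW(S) starts with {$}.
FIRST(S) = {}
FIRST(X) = {1}
FIRST(Y) = {1}
FOLLOW(S) = {$, 1, 2}
FOLLOW(X) = {$, 1, 2}
FOLLOW(Y) = {$, 1, 2}
Therefore, FOLLOW(Y) = {$, 1, 2}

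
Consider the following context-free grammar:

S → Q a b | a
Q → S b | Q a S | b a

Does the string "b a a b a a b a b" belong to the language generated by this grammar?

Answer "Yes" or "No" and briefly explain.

Yes - a valid derivation exists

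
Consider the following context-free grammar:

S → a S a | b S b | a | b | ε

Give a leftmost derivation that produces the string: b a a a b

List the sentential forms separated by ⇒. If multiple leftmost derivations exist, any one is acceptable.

S ⇒ b S b ⇒ b a S a b ⇒ b a a a b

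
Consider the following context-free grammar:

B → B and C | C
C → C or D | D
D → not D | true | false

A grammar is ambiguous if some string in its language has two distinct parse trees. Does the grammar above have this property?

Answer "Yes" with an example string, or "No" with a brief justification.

No - the grammar is unambiguous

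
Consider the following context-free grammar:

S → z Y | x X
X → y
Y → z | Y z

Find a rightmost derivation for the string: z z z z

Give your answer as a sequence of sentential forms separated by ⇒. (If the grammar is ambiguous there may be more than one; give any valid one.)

S ⇒ z Y ⇒ z Y z ⇒ z Y z z ⇒ z z z z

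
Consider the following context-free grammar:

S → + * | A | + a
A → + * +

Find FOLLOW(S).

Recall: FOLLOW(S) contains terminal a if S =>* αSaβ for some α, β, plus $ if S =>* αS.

We compute FOLLOW(S) using the standard algorithm.
FOLLOW(S) starts with {$}.
FIRST(A) = {+}
FIRST(S) = {+}
FOLLOW(A) = {$}
FOLLOW(S) = {$}
Therefore, FOLLOW(S) = {$}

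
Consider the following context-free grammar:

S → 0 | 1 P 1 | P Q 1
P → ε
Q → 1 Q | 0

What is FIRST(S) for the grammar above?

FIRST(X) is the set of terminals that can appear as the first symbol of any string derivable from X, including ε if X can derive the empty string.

We compute FIRST(S) using the standard algorithm.
FIRST(P) = {ε}
FIRST(Q) = {0, 1}
FIRST(S) = {0, 1}
Therefore, FIRST(S) = {0, 1}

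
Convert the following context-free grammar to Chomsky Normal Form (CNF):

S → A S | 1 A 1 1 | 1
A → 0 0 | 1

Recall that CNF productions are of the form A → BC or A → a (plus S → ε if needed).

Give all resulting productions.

T1 → 1; S → 1; T0 → 0; A → 1; S → A S; S → T1 X0; X0 → A X1; X1 → T1 T1; A → T0 T0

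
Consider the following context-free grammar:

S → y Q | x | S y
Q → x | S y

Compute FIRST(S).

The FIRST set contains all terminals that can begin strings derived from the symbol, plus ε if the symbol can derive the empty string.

We compute FIRST(S) using the standard algorithm.
FIRST(Q) = {x, y}
FIRST(S) = {x, y}
Therefore, FIRST(S) = {x, y}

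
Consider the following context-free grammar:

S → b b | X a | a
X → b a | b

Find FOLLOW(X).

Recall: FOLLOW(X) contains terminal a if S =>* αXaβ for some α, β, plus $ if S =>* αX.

We compute FOLLOW(X) using the standard algorithm.
FOLLOW(S) starts with {$}.
FIRST(S) = {a, b}
FIRST(X) = {b}
FOLLOW(S) = {$}
FOLLOW(X) = {a}
Therefore, FOLLOW(X) = {a}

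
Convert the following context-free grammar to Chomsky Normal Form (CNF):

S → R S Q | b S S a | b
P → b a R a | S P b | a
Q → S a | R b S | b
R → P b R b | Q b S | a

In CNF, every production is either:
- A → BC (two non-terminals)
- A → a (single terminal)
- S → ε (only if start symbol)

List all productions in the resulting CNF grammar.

TB → b; TA → a; S → b; P → a; Q → b; R → a; S → R X0; X0 → S Q; S → TB X1; X1 → S X2; X2 → S TA; P → TB X3; X3 → TA X4; X4 → R TA; P → S X5; X5 → P TB; Q → S TA; Q → R X6; X6 → TB S; R → P X7; X7 → TB X8; X8 → R TB; R → Q X9; X9 → TB S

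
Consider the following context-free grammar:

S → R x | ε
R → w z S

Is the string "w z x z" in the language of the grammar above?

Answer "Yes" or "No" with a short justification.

No - no valid derivation exists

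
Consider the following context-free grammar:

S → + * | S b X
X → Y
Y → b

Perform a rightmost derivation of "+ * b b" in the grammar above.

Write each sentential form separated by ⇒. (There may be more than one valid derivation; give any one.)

S ⇒ S b X ⇒ S b Y ⇒ S b b ⇒ + * b b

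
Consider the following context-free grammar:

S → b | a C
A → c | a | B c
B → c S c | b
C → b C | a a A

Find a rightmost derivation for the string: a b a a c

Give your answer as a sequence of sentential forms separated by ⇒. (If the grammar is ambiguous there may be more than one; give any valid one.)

S ⇒ a C ⇒ a b C ⇒ a b a a A ⇒ a b a a c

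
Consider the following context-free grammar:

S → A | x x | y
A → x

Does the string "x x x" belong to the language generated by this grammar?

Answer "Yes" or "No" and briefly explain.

No - no valid derivation exists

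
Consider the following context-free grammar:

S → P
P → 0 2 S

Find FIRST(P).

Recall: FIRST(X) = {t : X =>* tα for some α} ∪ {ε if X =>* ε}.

We compute FIRST(P) using the standard algorithm.
FIRST(P) = {0}
FIRST(S) = {0}
Therefore, FIRST(P) = {0}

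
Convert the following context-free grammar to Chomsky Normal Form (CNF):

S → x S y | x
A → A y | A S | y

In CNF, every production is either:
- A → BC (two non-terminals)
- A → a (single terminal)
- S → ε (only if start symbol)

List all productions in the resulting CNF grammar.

TX → x; TY → y; S → x; A → y; S → TX X0; X0 → S TY; A → A TY; A → A S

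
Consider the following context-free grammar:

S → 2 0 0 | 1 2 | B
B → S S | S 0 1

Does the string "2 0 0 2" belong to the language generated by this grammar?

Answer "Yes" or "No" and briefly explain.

No - no valid derivation exists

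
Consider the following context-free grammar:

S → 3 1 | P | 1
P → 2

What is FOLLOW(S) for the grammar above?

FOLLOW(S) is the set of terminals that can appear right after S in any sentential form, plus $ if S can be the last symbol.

We compute FOLLOW(S) using the standard algorithm.
FOLLOW(S) starts with {$}.
FIRST(P) = {2}
FIRST(S) = {1, 2, 3}
FOLLOW(P) = {$}
FOLLOW(S) = {$}
Therefore, FOLLOW(S) = {$}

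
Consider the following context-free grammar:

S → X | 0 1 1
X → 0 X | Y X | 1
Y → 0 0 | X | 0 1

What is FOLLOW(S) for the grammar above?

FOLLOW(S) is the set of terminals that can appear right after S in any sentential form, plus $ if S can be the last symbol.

We compute FOLLOW(S) using the standard algorithm.
FOLLOW(S) starts with {$}.
FIRST(S) = {0, 1}
FIRST(X) = {0, 1}
FIRST(Y) = {0, 1}
FOLLOW(S) = {$}
FOLLOW(X) = {$, 0, 1}
FOLLOW(Y) = {0, 1}
Therefore, FOLLOW(S) = {$}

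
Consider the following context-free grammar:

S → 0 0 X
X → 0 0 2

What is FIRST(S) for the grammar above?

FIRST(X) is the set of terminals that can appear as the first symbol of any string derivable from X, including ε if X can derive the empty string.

We compute FIRST(S) using the standard algorithm.
FIRST(S) = {0}
FIRST(X) = {0}
Therefore, FIRST(S) = {0}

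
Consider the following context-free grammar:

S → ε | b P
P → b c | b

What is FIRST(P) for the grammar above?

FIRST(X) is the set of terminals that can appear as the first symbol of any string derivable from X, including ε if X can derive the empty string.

We compute FIRST(P) using the standard algorithm.
FIRST(P) = {b}
FIRST(S) = {b, ε}
Therefore, FIRST(P) = {b}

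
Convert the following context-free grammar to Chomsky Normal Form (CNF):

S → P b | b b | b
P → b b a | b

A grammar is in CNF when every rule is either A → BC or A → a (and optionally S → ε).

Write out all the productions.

TB → b; S → b; TA → a; P → b; S → P TB; S → TB TB; P → TB X0; X0 → TB TA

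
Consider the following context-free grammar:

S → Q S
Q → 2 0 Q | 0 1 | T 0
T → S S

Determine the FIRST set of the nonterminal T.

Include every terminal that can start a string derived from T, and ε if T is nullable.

We compute FIRST(T) using the standard algorithm.
FIRST(Q) = {0, 2}
FIRST(S) = {0, 2}
FIRST(T) = {0, 2}
Therefore, FIRST(T) = {0, 2}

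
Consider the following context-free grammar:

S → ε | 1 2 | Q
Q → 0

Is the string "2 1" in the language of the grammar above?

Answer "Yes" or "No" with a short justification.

No - no valid derivation exists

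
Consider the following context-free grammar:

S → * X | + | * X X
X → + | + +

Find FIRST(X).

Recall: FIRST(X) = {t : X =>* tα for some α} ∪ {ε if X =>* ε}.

We compute FIRST(X) using the standard algorithm.
FIRST(S) = {*, +}
FIRST(X) = {+}
Therefore, FIRST(X) = {+}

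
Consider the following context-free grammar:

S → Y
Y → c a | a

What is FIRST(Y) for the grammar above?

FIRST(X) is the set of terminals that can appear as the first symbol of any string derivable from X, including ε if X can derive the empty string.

We compute FIRST(Y) using the standard algorithm.
FIRST(S) = {a, c}
FIRST(Y) = {a, c}
Therefore, FIRST(Y) = {a, c}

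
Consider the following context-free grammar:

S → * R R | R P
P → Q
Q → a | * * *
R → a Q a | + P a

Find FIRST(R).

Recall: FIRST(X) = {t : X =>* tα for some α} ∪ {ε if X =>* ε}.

We compute FIRST(R) using the standard algorithm.
FIRST(P) = {*, a}
FIRST(Q) = {*, a}
FIRST(R) = {+, a}
FIRST(S) = {*, +, a}
Therefore, FIRST(R) = {+, a}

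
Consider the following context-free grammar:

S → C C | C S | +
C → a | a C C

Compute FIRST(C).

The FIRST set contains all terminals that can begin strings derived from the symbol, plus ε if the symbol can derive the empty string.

We compute FIRST(C) using the standard algorithm.
FIRST(C) = {a}
FIRST(S) = {+, a}
Therefore, FIRST(C) = {a}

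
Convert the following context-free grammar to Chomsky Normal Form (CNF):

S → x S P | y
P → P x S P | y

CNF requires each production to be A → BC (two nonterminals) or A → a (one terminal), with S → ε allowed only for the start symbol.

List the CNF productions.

TX → x; S → y; P → y; S → TX X0; X0 → S P; P → P X1; X1 → TX X2; X2 → S P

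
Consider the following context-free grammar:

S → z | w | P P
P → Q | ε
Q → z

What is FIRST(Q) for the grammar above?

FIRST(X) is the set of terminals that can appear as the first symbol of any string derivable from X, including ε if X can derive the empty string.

We compute FIRST(Q) using the standard algorithm.
FIRST(P) = {z, ε}
FIRST(Q) = {z}
FIRST(S) = {w, z, ε}
Therefore, FIRST(Q) = {z}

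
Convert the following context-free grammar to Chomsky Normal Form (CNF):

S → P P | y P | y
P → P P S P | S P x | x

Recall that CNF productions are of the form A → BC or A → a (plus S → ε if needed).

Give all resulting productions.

TY → y; S → y; TX → x; P → x; S → P P; S → TY P; P → P X0; X0 → P X1; X1 → S P; P → S X2; X2 → P TX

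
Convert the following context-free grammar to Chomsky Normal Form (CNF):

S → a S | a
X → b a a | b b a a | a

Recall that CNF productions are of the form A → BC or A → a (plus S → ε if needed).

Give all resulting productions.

TA → a; S → a; TB → b; X → a; S → TA S; X → TB X0; X0 → TA TA; X → TB X1; X1 → TB X2; X2 → TA TA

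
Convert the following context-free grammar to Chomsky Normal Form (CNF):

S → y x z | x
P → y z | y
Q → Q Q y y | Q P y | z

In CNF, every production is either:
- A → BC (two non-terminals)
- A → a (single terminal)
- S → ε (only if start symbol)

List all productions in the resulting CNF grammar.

TY → y; TX → x; TZ → z; S → x; P → y; Q → z; S → TY X0; X0 → TX TZ; P → TY TZ; Q → Q X1; X1 → Q X2; X2 → TY TY; Q → Q X3; X3 → P TY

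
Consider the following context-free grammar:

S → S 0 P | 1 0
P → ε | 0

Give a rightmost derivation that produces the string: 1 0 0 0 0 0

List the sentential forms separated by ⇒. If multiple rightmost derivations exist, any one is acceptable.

S ⇒ S 0 P ⇒ S 0 0 ⇒ S 0 P 0 0 ⇒ S 0 0 0 0 ⇒ 1 0 0 0 0 0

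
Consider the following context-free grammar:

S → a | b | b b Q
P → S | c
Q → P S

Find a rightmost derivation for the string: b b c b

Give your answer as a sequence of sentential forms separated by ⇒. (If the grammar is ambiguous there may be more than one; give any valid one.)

S ⇒ b b Q ⇒ b b P S ⇒ b b P b ⇒ b b c b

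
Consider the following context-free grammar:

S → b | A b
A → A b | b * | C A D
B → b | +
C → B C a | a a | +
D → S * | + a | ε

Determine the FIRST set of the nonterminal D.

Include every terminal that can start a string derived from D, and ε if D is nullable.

We compute FIRST(D) using the standard algorithm.
FIRST(A) = {+, a, b}
FIRST(B) = {+, b}
FIRST(C) = {+, a, b}
FIRST(D) = {+, a, b, ε}
FIRST(S) = {+, a, b}
Therefore, FIRST(D) = {+, a, b, ε}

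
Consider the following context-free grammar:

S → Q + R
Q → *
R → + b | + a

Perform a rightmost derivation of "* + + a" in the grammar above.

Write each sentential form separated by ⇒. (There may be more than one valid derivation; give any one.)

S ⇒ Q + R ⇒ Q + + a ⇒ * + + a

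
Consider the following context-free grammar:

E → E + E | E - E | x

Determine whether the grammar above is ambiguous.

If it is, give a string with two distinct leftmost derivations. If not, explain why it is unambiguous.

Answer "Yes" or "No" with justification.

Yes - the string 'x - x - x + x - x' has two distinct leftmost derivations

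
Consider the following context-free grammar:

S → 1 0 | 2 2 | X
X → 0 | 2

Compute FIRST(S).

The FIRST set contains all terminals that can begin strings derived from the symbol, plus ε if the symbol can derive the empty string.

We compute FIRST(S) using the standard algorithm.
FIRST(S) = {0, 1, 2}
FIRST(X) = {0, 2}
Therefore, FIRST(S) = {0, 1, 2}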